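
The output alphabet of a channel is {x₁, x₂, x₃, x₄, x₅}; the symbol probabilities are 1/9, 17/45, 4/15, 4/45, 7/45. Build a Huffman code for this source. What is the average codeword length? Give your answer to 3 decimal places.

2.178 bits/symbol

Repeatedly combine the two least-probable nodes; the expected code length is the sum of the merged weights.
merge 4/45 + 1/9 → 1/5
merge 7/45 + 1/5 → 16/45
merge 4/15 + 16/45 → 28/45
merge 17/45 + 28/45 → 1
L = 1/5 + 16/45 + 28/45 + 1 = 98/45 ≈ 2.178 bits/symbol.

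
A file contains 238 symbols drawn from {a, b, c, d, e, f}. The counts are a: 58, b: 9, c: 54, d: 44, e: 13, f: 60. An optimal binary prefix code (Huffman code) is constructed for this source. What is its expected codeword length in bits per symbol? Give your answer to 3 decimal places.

2.370 bits/symbol

Probabilities are the counts divided by 238.
Repeatedly combine the two least-probable nodes; the expected code length is the sum of the merged weights.
merge 9/238 + 13/238 → 11/119
merge 11/119 + 22/119 → 33/119
merge 27/119 + 29/119 → 8/17
merge 30/119 + 33/119 → 9/17
merge 8/17 + 9/17 → 1
L = 11/119 + 33/119 + 8/17 + 9/17 + 1 = 282/119 ≈ 2.370 bits/symbol.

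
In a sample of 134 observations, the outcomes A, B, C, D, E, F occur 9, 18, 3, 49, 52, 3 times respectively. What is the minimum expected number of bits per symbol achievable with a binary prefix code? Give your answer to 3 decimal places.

2.015 bits/symbol

Probabilities are the counts divided by 134.
Repeatedly combine the two least-probable nodes; the expected code length is the sum of the merged weights.
merge 3/134 + 3/134 → 3/67
merge 3/67 + 9/134 → 15/134
merge 15/134 + 9/67 → 33/134
merge 33/134 + 49/134 → 41/67
merge 26/67 + 41/67 → 1
L = 3/67 + 15/134 + 33/134 + 41/67 + 1 = 135/67 ≈ 2.015 bits/symbol.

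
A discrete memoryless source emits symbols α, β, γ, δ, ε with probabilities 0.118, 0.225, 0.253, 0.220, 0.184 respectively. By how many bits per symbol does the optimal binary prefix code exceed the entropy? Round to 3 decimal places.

Entropy H = −Σ p log₂ p ≈ 2.2796 bits.
Huffman merges: 59/500+23/125→151/500; 11/50+9/40→89/200; 253/1000+151/500→111/200; 89/200+111/200→1. L = 1151/500 ≈ 2.3020.
L − H = 2.3020 − 2.2796 = 0.022 bits.

0.022 bits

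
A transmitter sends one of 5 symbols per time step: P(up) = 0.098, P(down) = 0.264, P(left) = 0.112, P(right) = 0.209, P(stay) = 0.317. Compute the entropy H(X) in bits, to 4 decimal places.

2.1868 bits

H = −Σ pᵢ log₂ pᵢ.
−0.098·log₂(0.098) = 0.3284
−0.264·log₂(0.264) = 0.5072
−0.112·log₂(0.112) = 0.3537
−0.209·log₂(0.209) = 0.4720
−0.317·log₂(0.317) = 0.5254
Sum ≈ 2.1868 → 2.1868 bits.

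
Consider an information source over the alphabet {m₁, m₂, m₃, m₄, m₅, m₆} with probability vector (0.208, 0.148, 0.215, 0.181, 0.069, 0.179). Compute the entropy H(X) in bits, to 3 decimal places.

2.513 bits

H = −Σ pᵢ log₂ pᵢ.
−0.208·log₂(0.208) = 0.4712
−0.148·log₂(0.148) = 0.4079
−0.215·log₂(0.215) = 0.4768
−0.181·log₂(0.181) = 0.4463
−0.069·log₂(0.069) = 0.2662
−0.179·log₂(0.179) = 0.4443
Sum ≈ 2.5127 → 2.513 bits.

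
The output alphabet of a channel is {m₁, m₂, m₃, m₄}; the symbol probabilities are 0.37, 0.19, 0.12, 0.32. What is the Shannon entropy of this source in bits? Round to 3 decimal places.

H = −Σ pᵢ log₂ pᵢ.
−0.37·log₂(0.37) = 0.5307
−0.19·log₂(0.19) = 0.4552
−0.12·log₂(0.12) = 0.3671
−0.32·log₂(0.32) = 0.5260
Sum ≈ 1.8791 → 1.879 bits.

1.879 bits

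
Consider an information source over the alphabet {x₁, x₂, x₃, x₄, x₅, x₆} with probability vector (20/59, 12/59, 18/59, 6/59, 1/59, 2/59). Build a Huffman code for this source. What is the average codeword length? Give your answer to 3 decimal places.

Repeatedly combine the two least-probable nodes; the expected code length is the sum of the merged weights.
merge 1/59 + 2/59 → 3/59
merge 3/59 + 6/59 → 9/59
merge 9/59 + 12/59 → 21/59
merge 18/59 + 20/59 → 38/59
merge 21/59 + 38/59 → 1
L = 3/59 + 9/59 + 21/59 + 38/59 + 1 = 130/59 ≈ 2.203 bits/symbol.

2.203 bits/symbol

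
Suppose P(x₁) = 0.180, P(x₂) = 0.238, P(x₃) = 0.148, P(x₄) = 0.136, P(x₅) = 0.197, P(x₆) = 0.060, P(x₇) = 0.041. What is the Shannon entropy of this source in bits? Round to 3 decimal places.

2.632 bits

H = −Σ pᵢ log₂ pᵢ.
−0.180·log₂(0.180) = 0.4453
−0.238·log₂(0.238) = 0.4929
−0.148·log₂(0.148) = 0.4079
−0.136·log₂(0.136) = 0.3915
−0.197·log₂(0.197) = 0.4617
−0.060·log₂(0.060) = 0.2435
−0.041·log₂(0.041) = 0.1889
Sum ≈ 2.6318 → 2.632 bits.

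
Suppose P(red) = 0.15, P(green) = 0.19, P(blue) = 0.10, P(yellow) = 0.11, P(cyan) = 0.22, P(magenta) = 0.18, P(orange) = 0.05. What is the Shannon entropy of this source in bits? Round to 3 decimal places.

2.690 bits

H = −Σ pᵢ log₂ pᵢ.
−0.15·log₂(0.15) = 0.4105
−0.19·log₂(0.19) = 0.4552
−0.10·log₂(0.10) = 0.3322
−0.11·log₂(0.11) = 0.3503
−0.22·log₂(0.22) = 0.4806
−0.18·log₂(0.18) = 0.4453
−0.05·log₂(0.05) = 0.2161
Sum ≈ 2.6902 → 2.690 bits.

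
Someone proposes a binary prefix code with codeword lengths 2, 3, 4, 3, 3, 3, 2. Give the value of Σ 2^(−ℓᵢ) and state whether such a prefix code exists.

1.0625; no

With common denominator 2^4 = 16: Σ 2^(−ℓᵢ) = 4/16 + 2/16 + 1/16 + 2/16 + 2/16 + 2/16 + 4/16 = 17/16 = 1.0625.
Kraft's inequality requires Σ ≤ 1; here Σ = 1.0625 > 1, so no such prefix code exists.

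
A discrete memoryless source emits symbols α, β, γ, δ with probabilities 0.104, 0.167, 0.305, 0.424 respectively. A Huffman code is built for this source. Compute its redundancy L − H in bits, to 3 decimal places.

0.029 bits

Entropy H = −Σ p log₂ p ≈ 1.8182 bits.
Huffman merges: 13/125+167/1000→271/1000; 271/1000+61/200→72/125; 53/125+72/125→1. L = 1847/1000 ≈ 1.8470.
L − H = 1.8470 − 1.8182 = 0.029 bits.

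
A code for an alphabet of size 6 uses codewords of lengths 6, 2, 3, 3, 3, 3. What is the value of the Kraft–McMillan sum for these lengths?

With common denominator 2^6 = 64: Σ 2^(−ℓᵢ) = 1/64 + 16/64 + 8/64 + 8/64 + 8/64 + 8/64 = 49/64 = 0.765625.

0.765625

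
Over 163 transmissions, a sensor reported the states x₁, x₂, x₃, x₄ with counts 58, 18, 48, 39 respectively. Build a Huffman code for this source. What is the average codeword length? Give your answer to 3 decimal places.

Probabilities are the counts divided by 163.
Repeatedly combine the two least-probable nodes; the expected code length is the sum of the merged weights.
merge 18/163 + 39/163 → 57/163
merge 48/163 + 57/163 → 105/163
merge 58/163 + 105/163 → 1
L = 57/163 + 105/163 + 1 = 325/163 ≈ 1.994 bits/symbol.

1.994 bits/symbol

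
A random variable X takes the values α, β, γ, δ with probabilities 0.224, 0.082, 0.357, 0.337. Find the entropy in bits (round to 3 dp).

H = −Σ pᵢ log₂ pᵢ.
−0.224·log₂(0.224) = 0.4835
−0.082·log₂(0.082) = 0.2959
−0.357·log₂(0.357) = 0.5305
−0.337·log₂(0.337) = 0.5288
Sum ≈ 1.8387 → 1.839 bits.

1.839 bits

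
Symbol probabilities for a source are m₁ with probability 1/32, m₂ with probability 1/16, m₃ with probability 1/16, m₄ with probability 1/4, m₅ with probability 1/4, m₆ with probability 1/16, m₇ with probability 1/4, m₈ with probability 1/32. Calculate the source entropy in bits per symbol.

2.5625 bits

Each probability is a power of 1/2, so log₂(1/p) is an integer.
H = Σ p·log₂(1/p) = 1/32·5 + 1/16·4 + 1/16·4 + 1/4·2 + 1/4·2 + 1/16·4 + 1/4·2 + 1/32·5 = 2.5625 bits.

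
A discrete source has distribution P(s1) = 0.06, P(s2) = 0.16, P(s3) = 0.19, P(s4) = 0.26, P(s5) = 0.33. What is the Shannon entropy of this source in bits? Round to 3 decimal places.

H = −Σ pᵢ log₂ pᵢ.
−0.06·log₂(0.06) = 0.2435
−0.16·log₂(0.16) = 0.4230
−0.19·log₂(0.19) = 0.4552
−0.26·log₂(0.26) = 0.5053
−0.33·log₂(0.33) = 0.5278
Sum ≈ 2.1549 → 2.155 bits.

2.155 bits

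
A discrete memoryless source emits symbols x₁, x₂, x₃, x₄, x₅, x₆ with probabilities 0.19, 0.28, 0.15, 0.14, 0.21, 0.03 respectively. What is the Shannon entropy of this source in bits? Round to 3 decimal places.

H = −Σ pᵢ log₂ pᵢ.
−0.19·log₂(0.19) = 0.4552
−0.28·log₂(0.28) = 0.5142
−0.15·log₂(0.15) = 0.4105
−0.14·log₂(0.14) = 0.3971
−0.21·log₂(0.21) = 0.4728
−0.03·log₂(0.03) = 0.1518
Sum ≈ 2.4017 → 2.402 bits.

2.402 bits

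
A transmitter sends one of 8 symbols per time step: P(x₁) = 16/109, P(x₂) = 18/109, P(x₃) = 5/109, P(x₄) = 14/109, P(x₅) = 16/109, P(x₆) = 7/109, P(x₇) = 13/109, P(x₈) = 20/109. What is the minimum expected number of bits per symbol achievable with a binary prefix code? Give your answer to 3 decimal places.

2.927 bits/symbol

Repeatedly combine the two least-probable nodes; the expected code length is the sum of the merged weights.
merge 5/109 + 7/109 → 12/109
merge 12/109 + 13/109 → 25/109
merge 14/109 + 16/109 → 30/109
merge 16/109 + 18/109 → 34/109
merge 20/109 + 25/109 → 45/109
merge 30/109 + 34/109 → 64/109
merge 45/109 + 64/109 → 1
L = 12/109 + 25/109 + 30/109 + 34/109 + 45/109 + 64/109 + 1 = 319/109 ≈ 2.927 bits/symbol.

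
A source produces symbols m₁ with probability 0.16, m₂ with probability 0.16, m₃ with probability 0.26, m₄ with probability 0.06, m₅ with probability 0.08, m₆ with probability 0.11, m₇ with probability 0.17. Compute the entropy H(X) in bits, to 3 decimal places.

2.671 bits

H = −Σ pᵢ log₂ pᵢ.
−0.16·log₂(0.16) = 0.4230
−0.16·log₂(0.16) = 0.4230
−0.26·log₂(0.26) = 0.5053
−0.06·log₂(0.06) = 0.2435
−0.08·log₂(0.08) = 0.2915
−0.11·log₂(0.11) = 0.3503
−0.17·log₂(0.17) = 0.4346
Sum ≈ 2.6712 → 2.671 bits.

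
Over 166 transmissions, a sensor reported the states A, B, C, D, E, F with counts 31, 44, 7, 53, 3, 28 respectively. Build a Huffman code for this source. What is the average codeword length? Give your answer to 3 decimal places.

2.289 bits/symbol

Probabilities are the counts divided by 166.
Repeatedly combine the two least-probable nodes; the expected code length is the sum of the merged weights.
merge 3/166 + 7/166 → 5/83
merge 5/83 + 14/83 → 19/83
merge 31/166 + 19/83 → 69/166
merge 22/83 + 53/166 → 97/166
merge 69/166 + 97/166 → 1
L = 5/83 + 19/83 + 69/166 + 97/166 + 1 = 190/83 ≈ 2.289 bits/symbol.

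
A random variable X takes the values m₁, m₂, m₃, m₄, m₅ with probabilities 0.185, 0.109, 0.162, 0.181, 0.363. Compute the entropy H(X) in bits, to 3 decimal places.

2.201 bits

H = −Σ pᵢ log₂ pᵢ.
−0.185·log₂(0.185) = 0.4504
−0.109·log₂(0.109) = 0.3485
−0.162·log₂(0.162) = 0.4254
−0.181·log₂(0.181) = 0.4463
−0.363·log₂(0.363) = 0.5307
Sum ≈ 2.2013 → 2.201 bits.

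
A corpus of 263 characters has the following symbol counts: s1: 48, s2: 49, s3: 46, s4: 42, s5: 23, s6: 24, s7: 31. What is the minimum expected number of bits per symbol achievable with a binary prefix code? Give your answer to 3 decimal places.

Probabilities are the counts divided by 263.
Repeatedly combine the two least-probable nodes; the expected code length is the sum of the merged weights.
merge 23/263 + 24/263 → 47/263
merge 31/263 + 42/263 → 73/263
merge 46/263 + 47/263 → 93/263
merge 48/263 + 49/263 → 97/263
merge 73/263 + 93/263 → 166/263
merge 97/263 + 166/263 → 1
L = 47/263 + 73/263 + 93/263 + 97/263 + 166/263 + 1 = 739/263 ≈ 2.810 bits/symbol.

2.810 bits/symbol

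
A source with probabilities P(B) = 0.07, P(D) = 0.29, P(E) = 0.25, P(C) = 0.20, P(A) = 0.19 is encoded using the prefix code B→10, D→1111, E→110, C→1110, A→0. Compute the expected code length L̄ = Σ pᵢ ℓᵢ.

L̄ = Σ pᵢ·ℓᵢ = 0.07·2 + 0.29·4 + 0.25·3 + 0.20·4 + 0.19·1 = 3.04 bits/symbol.

3.04 bits/symbol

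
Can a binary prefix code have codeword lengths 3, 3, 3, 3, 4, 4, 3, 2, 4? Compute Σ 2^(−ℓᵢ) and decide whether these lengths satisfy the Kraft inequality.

1.0625; no

With common denominator 2^4 = 16: Σ 2^(−ℓᵢ) = 2/16 + 2/16 + 2/16 + 2/16 + 1/16 + 1/16 + 2/16 + 4/16 + 1/16 = 17/16 = 1.0625.
Kraft's inequality requires Σ ≤ 1; here Σ = 1.0625 > 1, so no such prefix code exists.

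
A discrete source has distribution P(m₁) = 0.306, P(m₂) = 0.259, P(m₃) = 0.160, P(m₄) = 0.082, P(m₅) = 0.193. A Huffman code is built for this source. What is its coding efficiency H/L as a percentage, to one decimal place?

98.3%

Entropy H = −Σ p log₂ p ≈ 2.2045 bits.
Huffman merges: 41/500+4/25→121/500; 193/1000+121/500→87/200; 259/1000+153/500→113/200; 87/200+113/200→1. L = 1121/500 ≈ 2.2420.
Efficiency = H/L = 2.2045/2.2420 = 98.3%.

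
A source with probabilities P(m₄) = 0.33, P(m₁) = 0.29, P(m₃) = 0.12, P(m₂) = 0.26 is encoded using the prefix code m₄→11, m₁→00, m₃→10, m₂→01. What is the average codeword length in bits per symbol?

L̄ = Σ pᵢ·ℓᵢ = 0.33·2 + 0.29·2 + 0.12·2 + 0.26·2 = 2 bits/symbol.

2 bits/symbol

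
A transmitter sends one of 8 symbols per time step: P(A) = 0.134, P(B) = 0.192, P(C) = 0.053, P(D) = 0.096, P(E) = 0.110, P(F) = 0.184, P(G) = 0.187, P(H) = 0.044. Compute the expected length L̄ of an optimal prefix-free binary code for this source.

2.905 bits/symbol

Repeatedly combine the two least-probable nodes; the expected code length is the sum of the merged weights.
merge 11/250 + 53/1000 → 97/1000
merge 12/125 + 97/1000 → 193/1000
merge 11/100 + 67/500 → 61/250
merge 23/125 + 187/1000 → 371/1000
merge 24/125 + 193/1000 → 77/200
merge 61/250 + 371/1000 → 123/200
merge 77/200 + 123/200 → 1
L = 97/1000 + 193/1000 + 61/250 + 371/1000 + 77/200 + 123/200 + 1 = 581/200 = 2.905 bits/symbol.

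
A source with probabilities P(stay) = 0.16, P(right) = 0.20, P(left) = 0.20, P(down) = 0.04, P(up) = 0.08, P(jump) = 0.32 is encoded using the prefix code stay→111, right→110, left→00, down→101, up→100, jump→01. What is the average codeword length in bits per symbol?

L̄ = Σ pᵢ·ℓᵢ = 0.16·3 + 0.20·3 + 0.20·2 + 0.04·3 + 0.08·3 + 0.32·2 = 2.48 bits/symbol.

2.48 bits/symbol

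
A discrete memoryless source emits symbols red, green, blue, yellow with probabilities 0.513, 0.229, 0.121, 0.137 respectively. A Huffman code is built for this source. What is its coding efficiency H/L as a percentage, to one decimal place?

99.9%

Entropy H = −Σ p log₂ p ≈ 1.7425 bits.
Huffman merges: 121/1000+137/1000→129/500; 229/1000+129/500→487/1000; 487/1000+513/1000→1. L = 349/200 ≈ 1.7450.
Efficiency = H/L = 1.7425/1.7450 = 99.9%.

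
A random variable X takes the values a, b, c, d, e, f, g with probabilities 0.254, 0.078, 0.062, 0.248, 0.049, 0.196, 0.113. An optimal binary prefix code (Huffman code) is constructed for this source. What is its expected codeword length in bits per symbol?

Repeatedly combine the two least-probable nodes; the expected code length is the sum of the merged weights.
merge 49/1000 + 31/500 → 111/1000
merge 39/500 + 111/1000 → 189/1000
merge 113/1000 + 189/1000 → 151/500
merge 49/250 + 31/125 → 111/250
merge 127/500 + 151/500 → 139/250
merge 111/250 + 139/250 → 1
L = 111/1000 + 189/1000 + 151/500 + 111/250 + 139/250 + 1 = 1301/500 = 2.602 bits/symbol.

2.602 bits/symbol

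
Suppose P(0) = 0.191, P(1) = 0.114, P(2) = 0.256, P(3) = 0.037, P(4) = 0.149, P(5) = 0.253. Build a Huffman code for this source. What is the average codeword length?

Repeatedly combine the two least-probable nodes; the expected code length is the sum of the merged weights.
merge 37/1000 + 57/500 → 151/1000
merge 149/1000 + 151/1000 → 3/10
merge 191/1000 + 253/1000 → 111/250
merge 32/125 + 3/10 → 139/250
merge 111/250 + 139/250 → 1
L = 151/1000 + 3/10 + 111/250 + 139/250 + 1 = 2451/1000 = 2.451 bits/symbol.

2.451 bits/symbol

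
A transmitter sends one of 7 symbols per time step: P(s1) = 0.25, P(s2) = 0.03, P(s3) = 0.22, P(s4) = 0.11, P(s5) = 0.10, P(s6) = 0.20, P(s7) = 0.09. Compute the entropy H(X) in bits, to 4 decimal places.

2.5919 bits

H = −Σ pᵢ log₂ pᵢ.
−0.25·log₂(0.25) = 0.5000
−0.03·log₂(0.03) = 0.1518
−0.22·log₂(0.22) = 0.4806
−0.11·log₂(0.11) = 0.3503
−0.10·log₂(0.10) = 0.3322
−0.20·log₂(0.20) = 0.4644
−0.09·log₂(0.09) = 0.3127
Sum ≈ 2.5919 → 2.5919 bits.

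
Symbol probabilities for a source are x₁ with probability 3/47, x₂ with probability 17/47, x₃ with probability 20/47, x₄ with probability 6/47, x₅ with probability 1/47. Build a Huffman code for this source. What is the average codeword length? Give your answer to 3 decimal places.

1.872 bits/symbol

Repeatedly combine the two least-probable nodes; the expected code length is the sum of the merged weights.
merge 1/47 + 3/47 → 4/47
merge 4/47 + 6/47 → 10/47
merge 10/47 + 17/47 → 27/47
merge 20/47 + 27/47 → 1
L = 4/47 + 10/47 + 27/47 + 1 = 88/47 ≈ 1.872 bits/symbol.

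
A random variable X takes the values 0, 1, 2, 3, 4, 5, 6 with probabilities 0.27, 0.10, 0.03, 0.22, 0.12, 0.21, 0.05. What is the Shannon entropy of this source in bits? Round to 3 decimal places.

H = −Σ pᵢ log₂ pᵢ.
−0.27·log₂(0.27) = 0.5100
−0.10·log₂(0.10) = 0.3322
−0.03·log₂(0.03) = 0.1518
−0.22·log₂(0.22) = 0.4806
−0.12·log₂(0.12) = 0.3671
−0.21·log₂(0.21) = 0.4728
−0.05·log₂(0.05) = 0.2161
Sum ≈ 2.5305 → 2.531 bits.

2.531 bits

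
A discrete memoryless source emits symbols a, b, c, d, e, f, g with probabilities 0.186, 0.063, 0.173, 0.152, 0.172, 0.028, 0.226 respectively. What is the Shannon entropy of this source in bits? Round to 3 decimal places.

H = −Σ pᵢ log₂ pᵢ.
−0.186·log₂(0.186) = 0.4514
−0.063·log₂(0.063) = 0.2513
−0.173·log₂(0.173) = 0.4379
−0.152·log₂(0.152) = 0.4131
−0.172·log₂(0.172) = 0.4368
−0.028·log₂(0.028) = 0.1444
−0.226·log₂(0.226) = 0.4849
Sum ≈ 2.6198 → 2.620 bits.

2.620 bits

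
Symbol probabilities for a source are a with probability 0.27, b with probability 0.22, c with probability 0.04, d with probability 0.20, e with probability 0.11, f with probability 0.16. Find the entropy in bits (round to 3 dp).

H = −Σ pᵢ log₂ pᵢ.
−0.27·log₂(0.27) = 0.5100
−0.22·log₂(0.22) = 0.4806
−0.04·log₂(0.04) = 0.1858
−0.20·log₂(0.20) = 0.4644
−0.11·log₂(0.11) = 0.3503
−0.16·log₂(0.16) = 0.4230
Sum ≈ 2.4140 → 2.414 bits.

2.414 bits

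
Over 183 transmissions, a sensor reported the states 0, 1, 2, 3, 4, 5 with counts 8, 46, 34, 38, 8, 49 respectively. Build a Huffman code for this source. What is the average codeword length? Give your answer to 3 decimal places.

2.361 bits/symbol

Probabilities are the counts divided by 183.
Repeatedly combine the two least-probable nodes; the expected code length is the sum of the merged weights.
merge 8/183 + 8/183 → 16/183
merge 16/183 + 34/183 → 50/183
merge 38/183 + 46/183 → 28/61
merge 49/183 + 50/183 → 33/61
merge 28/61 + 33/61 → 1
L = 16/183 + 50/183 + 28/61 + 33/61 + 1 = 144/61 ≈ 2.361 bits/symbol.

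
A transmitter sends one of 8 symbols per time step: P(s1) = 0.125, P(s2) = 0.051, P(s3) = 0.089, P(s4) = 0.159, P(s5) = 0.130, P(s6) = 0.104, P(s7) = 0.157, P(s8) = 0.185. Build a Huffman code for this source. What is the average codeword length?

2.955 bits/symbol

Repeatedly combine the two least-probable nodes; the expected code length is the sum of the merged weights.
merge 51/1000 + 89/1000 → 7/50
merge 13/125 + 1/8 → 229/1000
merge 13/100 + 7/50 → 27/100
merge 157/1000 + 159/1000 → 79/250
merge 37/200 + 229/1000 → 207/500
merge 27/100 + 79/250 → 293/500
merge 207/500 + 293/500 → 1
L = 7/50 + 229/1000 + 27/100 + 79/250 + 207/500 + 293/500 + 1 = 591/200 = 2.955 bits/symbol.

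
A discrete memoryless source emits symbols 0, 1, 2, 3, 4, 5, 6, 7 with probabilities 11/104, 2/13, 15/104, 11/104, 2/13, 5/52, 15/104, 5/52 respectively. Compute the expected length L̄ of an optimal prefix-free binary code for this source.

3 bits/symbol

Repeatedly combine the two least-probable nodes; the expected code length is the sum of the merged weights.
merge 5/52 + 5/52 → 5/26
merge 11/104 + 11/104 → 11/52
merge 15/104 + 15/104 → 15/52
merge 2/13 + 2/13 → 4/13
merge 5/26 + 11/52 → 21/52
merge 15/52 + 4/13 → 31/52
merge 21/52 + 31/52 → 1
L = 5/26 + 11/52 + 15/52 + 4/13 + 21/52 + 31/52 + 1 = 3 bits/symbol.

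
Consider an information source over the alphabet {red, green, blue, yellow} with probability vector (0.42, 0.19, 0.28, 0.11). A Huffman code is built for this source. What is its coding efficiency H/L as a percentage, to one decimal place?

98.2%

Entropy H = −Σ p log₂ p ≈ 1.8454 bits.
Huffman merges: 11/100+19/100→3/10; 7/25+3/10→29/50; 21/50+29/50→1. L = 47/25 ≈ 1.8800.
Efficiency = H/L = 1.8454/1.8800 = 98.2%.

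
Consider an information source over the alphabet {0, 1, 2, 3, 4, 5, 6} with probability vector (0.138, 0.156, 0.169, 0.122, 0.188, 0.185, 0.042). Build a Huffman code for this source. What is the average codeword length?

2.791 bits/symbol

Repeatedly combine the two least-probable nodes; the expected code length is the sum of the merged weights.
merge 21/500 + 61/500 → 41/250
merge 69/500 + 39/250 → 147/500
merge 41/250 + 169/1000 → 333/1000
merge 37/200 + 47/250 → 373/1000
merge 147/500 + 333/1000 → 627/1000
merge 373/1000 + 627/1000 → 1
L = 41/250 + 147/500 + 333/1000 + 373/1000 + 627/1000 + 1 = 2791/1000 = 2.791 bits/symbol.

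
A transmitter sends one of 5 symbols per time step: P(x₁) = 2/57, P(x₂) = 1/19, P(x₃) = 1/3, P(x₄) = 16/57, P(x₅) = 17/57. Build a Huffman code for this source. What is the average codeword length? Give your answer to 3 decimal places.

2.088 bits/symbol

Repeatedly combine the two least-probable nodes; the expected code length is the sum of the merged weights.
merge 2/57 + 1/19 → 5/57
merge 5/57 + 16/57 → 7/19
merge 17/57 + 1/3 → 12/19
merge 7/19 + 12/19 → 1
L = 5/57 + 7/19 + 12/19 + 1 = 119/57 ≈ 2.088 bits/symbol.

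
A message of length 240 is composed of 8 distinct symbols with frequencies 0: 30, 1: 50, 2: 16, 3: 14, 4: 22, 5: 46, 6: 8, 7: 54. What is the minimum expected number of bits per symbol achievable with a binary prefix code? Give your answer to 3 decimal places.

2.817 bits/symbol

Probabilities are the counts divided by 240.
Repeatedly combine the two least-probable nodes; the expected code length is the sum of the merged weights.
merge 1/30 + 7/120 → 11/120
merge 1/15 + 11/120 → 19/120
merge 11/120 + 1/8 → 13/60
merge 19/120 + 23/120 → 7/20
merge 5/24 + 13/60 → 17/40
merge 9/40 + 7/20 → 23/40
merge 17/40 + 23/40 → 1
L = 11/120 + 19/120 + 13/60 + 7/20 + 17/40 + 23/40 + 1 = 169/60 ≈ 2.817 bits/symbol.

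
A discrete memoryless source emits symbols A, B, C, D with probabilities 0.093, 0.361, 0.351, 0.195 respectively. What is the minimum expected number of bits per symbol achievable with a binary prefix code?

1.927 bits/symbol

Repeatedly combine the two least-probable nodes; the expected code length is the sum of the merged weights.
merge 93/1000 + 39/200 → 36/125
merge 36/125 + 351/1000 → 639/1000
merge 361/1000 + 639/1000 → 1
L = 36/125 + 639/1000 + 1 = 1927/1000 = 1.927 bits/symbol.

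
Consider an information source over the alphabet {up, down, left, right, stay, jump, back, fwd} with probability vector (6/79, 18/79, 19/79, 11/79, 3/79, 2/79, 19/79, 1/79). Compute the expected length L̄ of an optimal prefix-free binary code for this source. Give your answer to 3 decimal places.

Repeatedly combine the two least-probable nodes; the expected code length is the sum of the merged weights.
merge 1/79 + 2/79 → 3/79
merge 3/79 + 3/79 → 6/79
merge 6/79 + 6/79 → 12/79
merge 11/79 + 12/79 → 23/79
merge 18/79 + 19/79 → 37/79
merge 19/79 + 23/79 → 42/79
merge 37/79 + 42/79 → 1
L = 3/79 + 6/79 + 12/79 + 23/79 + 37/79 + 42/79 + 1 = 202/79 ≈ 2.557 bits/symbol.

2.557 bits/symbol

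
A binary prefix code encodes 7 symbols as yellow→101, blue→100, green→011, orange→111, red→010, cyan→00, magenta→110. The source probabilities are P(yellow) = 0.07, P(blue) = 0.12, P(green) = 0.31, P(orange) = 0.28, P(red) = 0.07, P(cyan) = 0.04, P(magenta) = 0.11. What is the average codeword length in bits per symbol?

L̄ = Σ pᵢ·ℓᵢ = 0.07·3 + 0.12·3 + 0.31·3 + 0.28·3 + 0.07·3 + 0.04·2 + 0.11·3 = 2.96 bits/symbol.

2.96 bits/symbol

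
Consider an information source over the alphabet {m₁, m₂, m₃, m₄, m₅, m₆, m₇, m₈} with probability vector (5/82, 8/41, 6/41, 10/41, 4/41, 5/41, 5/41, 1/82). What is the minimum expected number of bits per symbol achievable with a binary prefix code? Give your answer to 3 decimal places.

2.805 bits/symbol

Repeatedly combine the two least-probable nodes; the expected code length is the sum of the merged weights.
merge 1/82 + 5/82 → 3/41
merge 3/41 + 4/41 → 7/41
merge 5/41 + 5/41 → 10/41
merge 6/41 + 7/41 → 13/41
merge 8/41 + 10/41 → 18/41
merge 10/41 + 13/41 → 23/41
merge 18/41 + 23/41 → 1
L = 3/41 + 7/41 + 10/41 + 13/41 + 18/41 + 23/41 + 1 = 115/41 ≈ 2.805 bits/symbol.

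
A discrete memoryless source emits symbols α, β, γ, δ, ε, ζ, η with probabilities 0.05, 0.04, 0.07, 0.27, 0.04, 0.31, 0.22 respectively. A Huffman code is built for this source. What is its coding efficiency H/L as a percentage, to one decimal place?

Entropy H = −Σ p log₂ p ≈ 2.3705 bits.
Huffman merges: 1/25+1/25→2/25; 1/20+7/100→3/25; 2/25+3/25→1/5; 1/5+11/50→21/50; 27/100+31/100→29/50; 21/50+29/50→1. L = 12/5 ≈ 2.4000.
Efficiency = H/L = 2.3705/2.4000 = 98.8%.

98.8%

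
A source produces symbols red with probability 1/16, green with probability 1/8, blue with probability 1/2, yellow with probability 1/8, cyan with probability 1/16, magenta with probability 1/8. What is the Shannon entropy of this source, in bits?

2.125 bits

Each probability is a power of 1/2, so log₂(1/p) is an integer.
H = Σ p·log₂(1/p) = 1/16·4 + 1/8·3 + 1/2·1 + 1/8·3 + 1/16·4 + 1/8·3 = 2.125 bits.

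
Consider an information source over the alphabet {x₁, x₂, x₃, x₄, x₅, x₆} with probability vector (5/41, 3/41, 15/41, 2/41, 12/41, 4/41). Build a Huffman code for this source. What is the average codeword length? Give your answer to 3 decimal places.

Repeatedly combine the two least-probable nodes; the expected code length is the sum of the merged weights.
merge 2/41 + 3/41 → 5/41
merge 4/41 + 5/41 → 9/41
merge 5/41 + 9/41 → 14/41
merge 12/41 + 14/41 → 26/41
merge 15/41 + 26/41 → 1
L = 5/41 + 9/41 + 14/41 + 26/41 + 1 = 95/41 ≈ 2.317 bits/symbol.

2.317 bits/symbol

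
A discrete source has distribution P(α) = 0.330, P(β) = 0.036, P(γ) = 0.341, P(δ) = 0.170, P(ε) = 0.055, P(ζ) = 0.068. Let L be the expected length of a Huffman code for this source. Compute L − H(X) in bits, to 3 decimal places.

0.080 bits

Entropy H = −Σ p log₂ p ≈ 2.1582 bits.
Huffman merges: 9/250+11/200→91/1000; 17/250+91/1000→159/1000; 159/1000+17/100→329/1000; 329/1000+33/100→659/1000; 341/1000+659/1000→1. L = 1119/500 ≈ 2.2380.
L − H = 2.2380 − 2.1582 = 0.080 bits.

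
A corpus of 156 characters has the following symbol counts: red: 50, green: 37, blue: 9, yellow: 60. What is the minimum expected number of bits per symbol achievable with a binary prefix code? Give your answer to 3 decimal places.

1.910 bits/symbol

Probabilities are the counts divided by 156.
Repeatedly combine the two least-probable nodes; the expected code length is the sum of the merged weights.
merge 3/52 + 37/156 → 23/78
merge 23/78 + 25/78 → 8/13
merge 5/13 + 8/13 → 1
L = 23/78 + 8/13 + 1 = 149/78 ≈ 1.910 bits/symbol.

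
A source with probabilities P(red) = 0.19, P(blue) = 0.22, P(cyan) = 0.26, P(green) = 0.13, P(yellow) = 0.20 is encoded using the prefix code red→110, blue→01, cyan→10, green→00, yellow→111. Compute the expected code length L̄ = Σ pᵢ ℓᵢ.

2.39 bits/symbol

L̄ = Σ pᵢ·ℓᵢ = 0.19·3 + 0.22·2 + 0.26·2 + 0.13·2 + 0.20·3 = 2.39 bits/symbol.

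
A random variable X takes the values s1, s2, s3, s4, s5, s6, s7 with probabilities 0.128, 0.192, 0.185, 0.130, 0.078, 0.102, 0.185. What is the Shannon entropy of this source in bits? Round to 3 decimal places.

2.743 bits

H = −Σ pᵢ log₂ pᵢ.
−0.128·log₂(0.128) = 0.3796
−0.192·log₂(0.192) = 0.4571
−0.185·log₂(0.185) = 0.4504
−0.130·log₂(0.130) = 0.3826
−0.078·log₂(0.078) = 0.2871
−0.102·log₂(0.102) = 0.3359
−0.185·log₂(0.185) = 0.4504
Sum ≈ 2.7431 → 2.743 bits.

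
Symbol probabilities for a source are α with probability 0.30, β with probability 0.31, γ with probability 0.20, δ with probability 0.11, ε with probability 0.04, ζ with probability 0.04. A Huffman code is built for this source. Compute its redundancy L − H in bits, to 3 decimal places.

0.039 bits

Entropy H = −Σ p log₂ p ≈ 2.2311 bits.
Huffman merges: 1/25+1/25→2/25; 2/25+11/100→19/100; 19/100+1/5→39/100; 3/10+31/100→61/100; 39/100+61/100→1. L = 227/100 ≈ 2.2700.
L − H = 2.2700 − 2.2311 = 0.039 bits.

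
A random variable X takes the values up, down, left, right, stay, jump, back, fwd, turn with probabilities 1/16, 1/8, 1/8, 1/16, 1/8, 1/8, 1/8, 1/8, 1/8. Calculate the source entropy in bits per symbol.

Each probability is a power of 1/2, so log₂(1/p) is an integer.
H = Σ p·log₂(1/p) = 1/16·4 + 1/8·3 + 1/8·3 + 1/16·4 + 1/8·3 + 1/8·3 + 1/8·3 + 1/8·3 + 1/8·3 = 3.125 bits.

3.125 bits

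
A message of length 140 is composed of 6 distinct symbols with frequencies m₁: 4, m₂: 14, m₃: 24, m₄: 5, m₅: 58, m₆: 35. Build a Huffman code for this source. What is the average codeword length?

Probabilities are the counts divided by 140.
Repeatedly combine the two least-probable nodes; the expected code length is the sum of the merged weights.
merge 1/35 + 1/28 → 9/140
merge 9/140 + 1/10 → 23/140
merge 23/140 + 6/35 → 47/140
merge 1/4 + 47/140 → 41/70
merge 29/70 + 41/70 → 1
L = 9/140 + 23/140 + 47/140 + 41/70 + 1 = 43/20 = 2.15 bits/symbol.

2.15 bits/symbol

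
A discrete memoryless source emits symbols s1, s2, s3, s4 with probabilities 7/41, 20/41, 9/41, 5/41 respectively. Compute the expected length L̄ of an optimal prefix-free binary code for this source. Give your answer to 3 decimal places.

1.805 bits/symbol

Repeatedly combine the two least-probable nodes; the expected code length is the sum of the merged weights.
merge 5/41 + 7/41 → 12/41
merge 9/41 + 12/41 → 21/41
merge 20/41 + 21/41 → 1
L = 12/41 + 21/41 + 1 = 74/41 ≈ 1.805 bits/symbol.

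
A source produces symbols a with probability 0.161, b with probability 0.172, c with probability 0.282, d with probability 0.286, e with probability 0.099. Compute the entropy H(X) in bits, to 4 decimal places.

2.2228 bits

H = −Σ pᵢ log₂ pᵢ.
−0.161·log₂(0.161) = 0.4242
−0.172·log₂(0.172) = 0.4368
−0.282·log₂(0.282) = 0.5150
−0.286·log₂(0.286) = 0.5165
−0.099·log₂(0.099) = 0.3303
Sum ≈ 2.2228 → 2.2228 bits.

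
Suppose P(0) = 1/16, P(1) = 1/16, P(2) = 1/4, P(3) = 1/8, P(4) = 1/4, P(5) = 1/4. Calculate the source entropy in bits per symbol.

2.375 bits

Each probability is a power of 1/2, so log₂(1/p) is an integer.
H = Σ p·log₂(1/p) = 1/16·4 + 1/16·4 + 1/4·2 + 1/8·3 + 1/4·2 + 1/4·2 = 2.375 bits.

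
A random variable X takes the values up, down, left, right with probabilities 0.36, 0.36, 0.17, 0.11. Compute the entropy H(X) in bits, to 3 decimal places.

H = −Σ pᵢ log₂ pᵢ.
−0.36·log₂(0.36) = 0.5306
−0.36·log₂(0.36) = 0.5306
−0.17·log₂(0.17) = 0.4346
−0.11·log₂(0.11) = 0.3503
Sum ≈ 1.8461 → 1.846 bits.

1.846 bits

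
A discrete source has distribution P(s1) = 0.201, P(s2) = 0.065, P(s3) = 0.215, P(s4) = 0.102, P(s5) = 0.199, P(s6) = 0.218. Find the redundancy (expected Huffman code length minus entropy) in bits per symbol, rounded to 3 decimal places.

0.056 bits

Entropy H = −Σ p log₂ p ≈ 2.4769 bits.
Huffman merges: 13/200+51/500→167/1000; 167/1000+199/1000→183/500; 201/1000+43/200→52/125; 109/500+183/500→73/125; 52/125+73/125→1. L = 2533/1000 ≈ 2.5330.
L − H = 2.5330 − 2.4769 = 0.056 bits.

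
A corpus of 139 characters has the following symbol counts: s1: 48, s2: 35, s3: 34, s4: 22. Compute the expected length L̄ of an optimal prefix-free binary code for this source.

Probabilities are the counts divided by 139.
Repeatedly combine the two least-probable nodes; the expected code length is the sum of the merged weights.
merge 22/139 + 34/139 → 56/139
merge 35/139 + 48/139 → 83/139
merge 56/139 + 83/139 → 1
L = 56/139 + 83/139 + 1 = 2 bits/symbol.

2 bits/symbol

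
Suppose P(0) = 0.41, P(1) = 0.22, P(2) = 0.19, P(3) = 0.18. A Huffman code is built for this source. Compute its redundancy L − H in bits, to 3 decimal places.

Entropy H = −Σ p log₂ p ≈ 1.9085 bits.
Huffman merges: 9/50+19/100→37/100; 11/50+37/100→59/100; 41/100+59/100→1. L = 49/25 ≈ 1.9600.
L − H = 1.9600 − 1.9085 = 0.052 bits.

0.052 bits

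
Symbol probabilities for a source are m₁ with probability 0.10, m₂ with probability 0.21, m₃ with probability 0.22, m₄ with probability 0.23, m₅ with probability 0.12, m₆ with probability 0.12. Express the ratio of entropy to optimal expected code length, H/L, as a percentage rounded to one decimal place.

Entropy H = −Σ p log₂ p ≈ 2.5074 bits.
Huffman merges: 1/10+3/25→11/50; 3/25+21/100→33/100; 11/50+11/50→11/25; 23/100+33/100→14/25; 11/25+14/25→1. L = 51/20 ≈ 2.5500.
Efficiency = H/L = 2.5074/2.5500 = 98.3%.

98.3%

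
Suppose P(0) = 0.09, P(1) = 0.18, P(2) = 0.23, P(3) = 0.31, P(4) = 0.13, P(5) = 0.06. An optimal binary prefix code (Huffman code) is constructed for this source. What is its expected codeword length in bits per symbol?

Repeatedly combine the two least-probable nodes; the expected code length is the sum of the merged weights.
merge 3/50 + 9/100 → 3/20
merge 13/100 + 3/20 → 7/25
merge 9/50 + 23/100 → 41/100
merge 7/25 + 31/100 → 59/100
merge 41/100 + 59/100 → 1
L = 3/20 + 7/25 + 41/100 + 59/100 + 1 = 243/100 = 2.43 bits/symbol.

2.43 bits/symbol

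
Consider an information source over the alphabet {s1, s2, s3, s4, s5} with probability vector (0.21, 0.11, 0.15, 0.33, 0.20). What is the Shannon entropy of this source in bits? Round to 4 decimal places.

H = −Σ pᵢ log₂ pᵢ.
−0.21·log₂(0.21) = 0.4728
−0.11·log₂(0.11) = 0.3503
−0.15·log₂(0.15) = 0.4105
−0.33·log₂(0.33) = 0.5278
−0.20·log₂(0.20) = 0.4644
Sum ≈ 2.2259 → 2.2259 bits.

2.2259 bits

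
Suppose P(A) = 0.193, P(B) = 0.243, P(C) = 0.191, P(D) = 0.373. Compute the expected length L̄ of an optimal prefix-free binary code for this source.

Repeatedly combine the two least-probable nodes; the expected code length is the sum of the merged weights.
merge 191/1000 + 193/1000 → 48/125
merge 243/1000 + 373/1000 → 77/125
merge 48/125 + 77/125 → 1
L = 48/125 + 77/125 + 1 = 2 bits/symbol.

2 bits/symbol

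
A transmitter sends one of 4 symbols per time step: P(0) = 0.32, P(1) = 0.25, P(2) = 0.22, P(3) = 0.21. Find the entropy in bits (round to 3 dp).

H = −Σ pᵢ log₂ pᵢ.
−0.32·log₂(0.32) = 0.5260
−0.25·log₂(0.25) = 0.5000
−0.22·log₂(0.22) = 0.4806
−0.21·log₂(0.21) = 0.4728
Sum ≈ 1.9794 → 1.979 bits.

1.979 bits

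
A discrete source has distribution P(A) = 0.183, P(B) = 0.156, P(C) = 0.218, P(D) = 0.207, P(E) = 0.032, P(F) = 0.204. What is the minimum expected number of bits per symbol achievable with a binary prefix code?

Repeatedly combine the two least-probable nodes; the expected code length is the sum of the merged weights.
merge 4/125 + 39/250 → 47/250
merge 183/1000 + 47/250 → 371/1000
merge 51/250 + 207/1000 → 411/1000
merge 109/500 + 371/1000 → 589/1000
merge 411/1000 + 589/1000 → 1
L = 47/250 + 371/1000 + 411/1000 + 589/1000 + 1 = 2559/1000 = 2.559 bits/symbol.

2.559 bits/symbol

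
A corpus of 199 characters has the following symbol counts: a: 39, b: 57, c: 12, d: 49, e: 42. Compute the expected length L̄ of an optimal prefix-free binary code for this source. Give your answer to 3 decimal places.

2.256 bits/symbol

Probabilities are the counts divided by 199.
Repeatedly combine the two least-probable nodes; the expected code length is the sum of the merged weights.
merge 12/199 + 39/199 → 51/199
merge 42/199 + 49/199 → 91/199
merge 51/199 + 57/199 → 108/199
merge 91/199 + 108/199 → 1
L = 51/199 + 91/199 + 108/199 + 1 = 449/199 ≈ 2.256 bits/symbol.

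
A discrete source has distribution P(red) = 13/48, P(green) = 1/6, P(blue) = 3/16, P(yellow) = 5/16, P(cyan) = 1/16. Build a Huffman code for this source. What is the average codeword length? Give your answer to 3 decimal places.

2.229 bits/symbol

Repeatedly combine the two least-probable nodes; the expected code length is the sum of the merged weights.
merge 1/16 + 1/6 → 11/48
merge 3/16 + 11/48 → 5/12
merge 13/48 + 5/16 → 7/12
merge 5/12 + 7/12 → 1
L = 11/48 + 5/12 + 7/12 + 1 = 107/48 ≈ 2.229 bits/symbol.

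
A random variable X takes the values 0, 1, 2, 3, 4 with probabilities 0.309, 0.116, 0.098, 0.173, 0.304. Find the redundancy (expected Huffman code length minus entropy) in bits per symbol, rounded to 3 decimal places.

Entropy H = −Σ p log₂ p ≈ 2.1726 bits.
Huffman merges: 49/500+29/250→107/500; 173/1000+107/500→387/1000; 38/125+309/1000→613/1000; 387/1000+613/1000→1. L = 1107/500 ≈ 2.2140.
L − H = 2.2140 − 2.1726 = 0.041 bits.

0.041 bits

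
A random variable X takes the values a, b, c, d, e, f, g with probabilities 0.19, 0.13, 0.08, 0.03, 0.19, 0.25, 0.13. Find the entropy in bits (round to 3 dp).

2.619 bits

H = −Σ pᵢ log₂ pᵢ.
−0.19·log₂(0.19) = 0.4552
−0.13·log₂(0.13) = 0.3826
−0.08·log₂(0.08) = 0.2915
−0.03·log₂(0.03) = 0.1518
−0.19·log₂(0.19) = 0.4552
−0.25·log₂(0.25) = 0.5000
−0.13·log₂(0.13) = 0.3826
Sum ≈ 2.6190 → 2.619 bits.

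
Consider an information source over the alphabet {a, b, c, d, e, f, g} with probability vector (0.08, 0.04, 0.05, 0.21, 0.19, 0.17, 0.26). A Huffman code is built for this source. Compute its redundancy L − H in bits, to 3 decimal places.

Entropy H = −Σ p log₂ p ≈ 2.5613 bits.
Huffman merges: 1/25+1/20→9/100; 2/25+9/100→17/100; 17/100+17/100→17/50; 19/100+21/100→2/5; 13/50+17/50→3/5; 2/5+3/5→1. L = 13/5 ≈ 2.6000.
L − H = 2.6000 − 2.5613 = 0.039 bits.

0.039 bits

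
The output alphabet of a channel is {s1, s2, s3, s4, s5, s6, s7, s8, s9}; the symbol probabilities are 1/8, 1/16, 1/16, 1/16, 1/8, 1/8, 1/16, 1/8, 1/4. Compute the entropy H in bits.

3 bits

Each probability is a power of 1/2, so log₂(1/p) is an integer.
H = Σ p·log₂(1/p) = 1/8·3 + 1/16·4 + 1/16·4 + 1/16·4 + 1/8·3 + 1/8·3 + 1/16·4 + 1/8·3 + 1/4·2 = 3 bits.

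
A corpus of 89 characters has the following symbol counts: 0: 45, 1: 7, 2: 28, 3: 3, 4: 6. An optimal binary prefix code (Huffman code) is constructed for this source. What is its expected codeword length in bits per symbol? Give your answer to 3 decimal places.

1.775 bits/symbol

Probabilities are the counts divided by 89.
Repeatedly combine the two least-probable nodes; the expected code length is the sum of the merged weights.
merge 3/89 + 6/89 → 9/89
merge 7/89 + 9/89 → 16/89
merge 16/89 + 28/89 → 44/89
merge 44/89 + 45/89 → 1
L = 9/89 + 16/89 + 44/89 + 1 = 158/89 ≈ 1.775 bits/symbol.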